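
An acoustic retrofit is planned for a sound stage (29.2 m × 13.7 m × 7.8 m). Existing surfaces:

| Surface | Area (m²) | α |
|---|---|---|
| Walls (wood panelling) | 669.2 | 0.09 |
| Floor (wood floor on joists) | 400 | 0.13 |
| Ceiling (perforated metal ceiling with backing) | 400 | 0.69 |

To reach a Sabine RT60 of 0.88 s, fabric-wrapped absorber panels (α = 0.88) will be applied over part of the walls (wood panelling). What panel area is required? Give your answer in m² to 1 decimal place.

Equivalent absorption area: A₁ = 669.2·0.09 + 400·0.13 + 400·0.69 = 388.228 m².
V = 3120.312 m³. Target absorption A₂ = 0.161 × 3120.312 / 0.88 = 570.875 sabins.
Absorption to add: 570.875 − 388.228 = 182.647 sabins.
Each m² of panel replacing the walls (wood panelling) adds (0.88 − 0.09) = 0.79 sabins.
Area = ΔA/Δα = 182.647/0.79 = 231.2 m².

231.2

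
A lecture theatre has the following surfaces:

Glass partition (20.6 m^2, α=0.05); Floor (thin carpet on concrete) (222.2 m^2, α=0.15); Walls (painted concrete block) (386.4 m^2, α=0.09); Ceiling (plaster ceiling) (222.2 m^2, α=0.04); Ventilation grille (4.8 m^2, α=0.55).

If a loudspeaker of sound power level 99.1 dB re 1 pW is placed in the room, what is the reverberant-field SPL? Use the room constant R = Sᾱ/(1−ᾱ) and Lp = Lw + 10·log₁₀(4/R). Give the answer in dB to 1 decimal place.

A = 80.664 sabins; S = 856.2 m^2.
ᾱ = 80.664/856.2 = 0.0942; R = Sᾱ/(1−ᾱ) = 80.664/(1−0.0942) = 89.053 m^2.
Lp = 99.1 + 10·log₁₀(4/89.053) = 99.1 + (-13.48) = 85.6 dB.

85.6 dB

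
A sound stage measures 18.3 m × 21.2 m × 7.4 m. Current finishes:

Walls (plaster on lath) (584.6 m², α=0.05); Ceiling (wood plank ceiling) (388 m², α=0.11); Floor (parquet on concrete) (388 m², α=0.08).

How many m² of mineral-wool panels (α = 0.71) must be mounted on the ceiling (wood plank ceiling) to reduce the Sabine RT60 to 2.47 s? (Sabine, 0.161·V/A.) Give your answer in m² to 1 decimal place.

140.3

Equivalent absorption area: A₁ = 584.6*0.05 + 388*0.11 + 388*0.08 = 102.950 m².
Required A₂ = 0.161·2870.904/2.47 = 187.132 sabins.
ΔA needed = 187.132 − 102.950 = 84.182 sabins.
Each m² of panel replacing the ceiling (wood plank ceiling) adds (0.71 − 0.11) = 0.60 sabins.
Panel area = 84.182 / 0.60 = 140.3 m².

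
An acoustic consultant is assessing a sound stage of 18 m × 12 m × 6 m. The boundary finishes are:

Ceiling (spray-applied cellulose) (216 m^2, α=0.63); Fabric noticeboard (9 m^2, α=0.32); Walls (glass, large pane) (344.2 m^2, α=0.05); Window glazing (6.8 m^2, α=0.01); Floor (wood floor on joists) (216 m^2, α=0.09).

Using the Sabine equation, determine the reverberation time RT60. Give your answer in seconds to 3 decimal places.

1.188 seconds

Summing Sᵢαᵢ: 136.080 + 2.880 + 17.210 + 0.068 + 19.440 → A = 175.678 sabins.
Room volume: 1296 m³.
RT60 = 0.161 · V / A = 0.161 × 1296 / 175.678 = 1.188 s.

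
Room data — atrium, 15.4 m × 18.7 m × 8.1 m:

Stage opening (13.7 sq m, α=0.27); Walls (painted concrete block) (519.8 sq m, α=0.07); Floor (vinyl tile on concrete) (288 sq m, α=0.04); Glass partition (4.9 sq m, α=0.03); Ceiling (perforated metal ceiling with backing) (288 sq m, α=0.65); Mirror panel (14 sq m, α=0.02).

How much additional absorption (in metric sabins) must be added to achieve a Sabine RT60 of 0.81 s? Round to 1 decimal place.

Total absorption A₁ = 13.7*0.27 + 519.8*0.07 + 288*0.04 + 4.9*0.03 + 288*0.65 + 14*0.02
  = 3.699 + 36.386 + 11.520 + 0.147 + 187.200 + 0.280 = 239.232 sq m sabins.
V = 2332.638 m³. Required absorption A₂ = 0.161 × 2332.638 / 0.81 = 463.648 sabins.
ΔA = A₂ − A₁ = 463.648 − 239.232 = 224.4 sabins.

224.4 sabins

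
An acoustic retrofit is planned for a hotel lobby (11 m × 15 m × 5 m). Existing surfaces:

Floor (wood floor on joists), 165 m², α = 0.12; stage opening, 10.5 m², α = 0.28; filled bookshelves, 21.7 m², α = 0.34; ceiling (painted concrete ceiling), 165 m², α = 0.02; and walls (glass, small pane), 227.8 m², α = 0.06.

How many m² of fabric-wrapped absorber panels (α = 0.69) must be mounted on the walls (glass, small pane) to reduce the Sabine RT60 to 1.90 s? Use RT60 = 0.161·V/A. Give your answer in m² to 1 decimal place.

Total absorption A₁ = 165×0.12 + 10.5×0.28 + 21.7×0.34 + 165×0.02 + 227.8×0.06
  = 19.800 + 2.940 + 7.378 + 3.300 + 13.668 = 47.086 m² sabins.
V = 825 m³. Target absorption A₂ = 0.161 × 825 / 1.90 = 69.908 sabins.
Absorption to add: 69.908 − 47.086 = 22.822 sabins.
Net gain per m²: Δα = 0.69 − 0.06 = 0.63.
Area = ΔA/Δα = 22.822/0.63 = 36.2 m².

36.2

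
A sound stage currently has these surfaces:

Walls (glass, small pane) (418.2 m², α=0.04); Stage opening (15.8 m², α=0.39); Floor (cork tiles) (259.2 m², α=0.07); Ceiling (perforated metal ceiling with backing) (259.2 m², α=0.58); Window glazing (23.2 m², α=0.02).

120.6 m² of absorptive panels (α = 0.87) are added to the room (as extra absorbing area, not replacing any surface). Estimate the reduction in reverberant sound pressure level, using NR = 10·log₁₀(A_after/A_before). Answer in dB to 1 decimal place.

1.9 dB

Total absorption A_before = 418.2*0.04 + 15.8*0.39 + 259.2*0.07 + 259.2*0.58 + 23.2*0.02
  = 16.728 + 6.162 + 18.144 + 150.336 + 0.464 = 191.834 m² sabins.
Added absorption = 120.6 × 0.87 = 104.922 sabins.
New total A_after = 296.756 sabins.
NR = 10·log₁₀(296.756/191.834) = 1.9 dB.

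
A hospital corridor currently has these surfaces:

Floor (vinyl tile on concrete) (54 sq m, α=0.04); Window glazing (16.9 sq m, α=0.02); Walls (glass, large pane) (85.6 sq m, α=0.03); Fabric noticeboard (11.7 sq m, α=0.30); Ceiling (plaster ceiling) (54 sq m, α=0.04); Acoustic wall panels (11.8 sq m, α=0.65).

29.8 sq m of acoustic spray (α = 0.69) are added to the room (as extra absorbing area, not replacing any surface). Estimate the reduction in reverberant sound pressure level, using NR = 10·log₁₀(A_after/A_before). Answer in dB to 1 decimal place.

3.3 dB

Summing Sᵢαᵢ: 2.160 + 0.338 + 2.568 + 3.510 + 2.160 + 7.670 → A_before = 18.406 sabins.
Added absorption = 29.8 × 0.69 = 20.562 sabins.
A_after = 18.406 + 20.562 = 38.968 sabins.
Reduction = 10 log₁₀(A_after/A_before) = 10 log₁₀(2.1171) = 3.3 dB.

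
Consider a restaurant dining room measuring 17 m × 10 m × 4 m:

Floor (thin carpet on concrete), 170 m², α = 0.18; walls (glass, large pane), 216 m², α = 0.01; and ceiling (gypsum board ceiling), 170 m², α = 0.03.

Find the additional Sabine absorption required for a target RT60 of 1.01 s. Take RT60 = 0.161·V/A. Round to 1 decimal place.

70.5 sabins

A₁ = Σ Sᵢαᵢ = 170·0.18 + 216·0.01 + 170·0.03 = 37.860 sabins.
For T = 1.01 s, need A₂ = 0.161·V/T = 0.161·680/1.01 = 108.396 sabins.
Shortfall: 108.396 − 37.860 = 70.5 sabins.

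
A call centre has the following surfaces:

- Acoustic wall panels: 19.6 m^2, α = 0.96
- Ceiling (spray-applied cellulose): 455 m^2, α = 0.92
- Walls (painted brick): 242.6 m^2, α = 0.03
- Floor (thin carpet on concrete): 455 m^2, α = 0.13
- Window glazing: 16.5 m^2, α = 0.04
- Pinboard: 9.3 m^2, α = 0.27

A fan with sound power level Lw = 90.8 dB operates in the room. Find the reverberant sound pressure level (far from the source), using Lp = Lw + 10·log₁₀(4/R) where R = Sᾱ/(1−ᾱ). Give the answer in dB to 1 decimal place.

A = 507.015 sabins; S = 1198.0 m^2.
ᾱ = 507.015/1198.0 = 0.4232; R = Sᾱ/(1−ᾱ) = 507.015/(1−0.4232) = 879.014 m^2.
Lp = Lw + 10 log₁₀(4/R) = 90.8 -23.42 = 67.4 dB.

67.4 dB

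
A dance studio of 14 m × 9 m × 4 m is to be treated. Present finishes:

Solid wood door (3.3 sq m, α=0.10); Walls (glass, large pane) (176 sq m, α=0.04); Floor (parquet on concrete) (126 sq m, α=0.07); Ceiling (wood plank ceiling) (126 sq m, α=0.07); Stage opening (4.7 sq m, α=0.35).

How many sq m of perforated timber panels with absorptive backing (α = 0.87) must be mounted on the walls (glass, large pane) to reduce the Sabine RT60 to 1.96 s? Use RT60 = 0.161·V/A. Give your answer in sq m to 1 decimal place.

A₁ = Σ Sᵢαᵢ = 3.3*0.10 + 176*0.04 + 126*0.07 + 126*0.07 + 4.7*0.35 = 26.655 sabins.
V = 504 m³. Target absorption A₂ = 0.161 × 504 / 1.96 = 41.400 sabins.
ΔA needed = 41.400 − 26.655 = 14.745 sabins.
Each sq m of panel replacing the walls (glass, large pane) adds (0.87 − 0.04) = 0.83 sabins.
Panel area = 14.745 / 0.83 = 17.8 sq m.

17.8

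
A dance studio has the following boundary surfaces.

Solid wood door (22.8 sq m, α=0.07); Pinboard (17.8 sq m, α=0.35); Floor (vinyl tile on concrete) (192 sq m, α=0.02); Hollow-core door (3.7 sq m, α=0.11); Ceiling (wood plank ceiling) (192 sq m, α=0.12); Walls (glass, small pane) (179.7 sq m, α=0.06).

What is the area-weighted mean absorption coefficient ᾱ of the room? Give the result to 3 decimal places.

Total surface area S = 608.0 sq m.
Weighted sum Σ Sα = 45.895.
ᾱ = 45.895 / 608.0 = 0.075.

0.075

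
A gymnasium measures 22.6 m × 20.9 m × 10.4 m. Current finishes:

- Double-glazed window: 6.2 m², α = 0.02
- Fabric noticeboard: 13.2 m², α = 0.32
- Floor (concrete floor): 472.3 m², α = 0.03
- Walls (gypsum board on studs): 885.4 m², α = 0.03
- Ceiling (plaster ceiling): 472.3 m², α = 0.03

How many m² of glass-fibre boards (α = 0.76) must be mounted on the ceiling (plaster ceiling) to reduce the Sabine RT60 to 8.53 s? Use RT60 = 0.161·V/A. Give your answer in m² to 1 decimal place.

45.8

Total absorption A₁ = 6.2×0.02 + 13.2×0.32 + 472.3×0.03 + 885.4×0.03 + 472.3×0.03
  = 0.124 + 4.224 + 14.169 + 26.562 + 14.169 = 59.248 m² sabins.
V = 4912.336 m³. Target absorption A₂ = 0.161 × 4912.336 / 8.53 = 92.718 sabins.
ΔA needed = 92.718 − 59.248 = 33.470 sabins.
Each m² of panel replacing the ceiling (plaster ceiling) adds (0.76 − 0.03) = 0.73 sabins.
Panel area = 33.470 / 0.73 = 45.8 m².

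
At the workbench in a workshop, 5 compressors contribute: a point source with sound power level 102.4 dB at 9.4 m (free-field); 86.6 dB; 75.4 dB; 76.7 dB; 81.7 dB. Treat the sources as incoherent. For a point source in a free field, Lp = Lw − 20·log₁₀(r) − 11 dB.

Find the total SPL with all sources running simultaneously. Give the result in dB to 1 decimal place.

Source at 9.4 m: Lp = 102.4 − 20·log₁₀(9.4) − 11 = 71.9 dB.
Sum in the linear (power) domain: Σ 10^(Lᵢ/10) = 10^(71.9/10) + 10^(86.6/10) + 10^(75.4/10) + 10^(76.7/10) + 10^(81.7/10) = 7.019e+08.
L_total = 10·log₁₀(7.019e+08) = 88.5 dB.

88.5 dB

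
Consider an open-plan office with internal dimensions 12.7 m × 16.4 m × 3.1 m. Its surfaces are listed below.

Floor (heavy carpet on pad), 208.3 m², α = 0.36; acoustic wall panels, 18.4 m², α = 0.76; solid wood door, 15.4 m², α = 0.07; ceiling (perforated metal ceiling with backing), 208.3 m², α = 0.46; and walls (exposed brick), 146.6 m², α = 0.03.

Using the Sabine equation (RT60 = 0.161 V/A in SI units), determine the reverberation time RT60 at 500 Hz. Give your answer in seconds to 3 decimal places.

0.546 s

Total absorption A = 208.3×0.36 + 18.4×0.76 + 15.4×0.07 + 208.3×0.46 + 146.6×0.03
  = 74.988 + 13.984 + 1.078 + 95.818 + 4.398 = 190.266 m² sabins.
Volume V = 12.7 × 16.4 × 3.1 = 645.668 m³.
Sabine: RT60 = 0.161 × 645.668 / 190.266 = 0.546 s.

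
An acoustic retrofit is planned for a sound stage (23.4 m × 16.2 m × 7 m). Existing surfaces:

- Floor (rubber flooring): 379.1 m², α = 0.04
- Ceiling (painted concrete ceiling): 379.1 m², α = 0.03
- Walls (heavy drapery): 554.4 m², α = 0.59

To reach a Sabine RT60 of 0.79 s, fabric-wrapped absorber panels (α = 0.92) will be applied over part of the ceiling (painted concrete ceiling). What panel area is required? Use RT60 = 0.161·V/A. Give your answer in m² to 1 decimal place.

210.3

A₁ = Σ Sᵢαᵢ = 379.1*0.04 + 379.1*0.03 + 554.4*0.59 = 353.633 sabins.
Required A₂ = 0.161·2653.56/0.79 = 540.789 sabins.
Absorption to add: 540.789 − 353.633 = 187.156 sabins.
Each m² of panel replacing the ceiling (painted concrete ceiling) adds (0.92 − 0.03) = 0.89 sabins.
Panel area = 187.156 / 0.89 = 210.3 m².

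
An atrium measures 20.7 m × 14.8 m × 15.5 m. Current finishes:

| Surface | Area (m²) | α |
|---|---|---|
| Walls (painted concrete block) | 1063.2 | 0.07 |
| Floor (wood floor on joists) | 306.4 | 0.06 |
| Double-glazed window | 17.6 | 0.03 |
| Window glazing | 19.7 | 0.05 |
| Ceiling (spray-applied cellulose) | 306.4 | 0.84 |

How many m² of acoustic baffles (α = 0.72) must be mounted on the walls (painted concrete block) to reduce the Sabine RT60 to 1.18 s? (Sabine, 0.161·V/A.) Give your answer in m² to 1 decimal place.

A₁ = Σ Sᵢαᵢ = 1063.2×0.07 + 306.4×0.06 + 17.6×0.03 + 19.7×0.05 + 306.4×0.84 = 351.697 sabins.
Required A₂ = 0.161·4748.58/1.18 = 647.899 sabins.
ΔA needed = 647.899 − 351.697 = 296.202 sabins.
Each m² of panel replacing the walls (painted concrete block) adds (0.72 − 0.07) = 0.65 sabins.
Area = ΔA/Δα = 296.202/0.65 = 455.7 m².

455.7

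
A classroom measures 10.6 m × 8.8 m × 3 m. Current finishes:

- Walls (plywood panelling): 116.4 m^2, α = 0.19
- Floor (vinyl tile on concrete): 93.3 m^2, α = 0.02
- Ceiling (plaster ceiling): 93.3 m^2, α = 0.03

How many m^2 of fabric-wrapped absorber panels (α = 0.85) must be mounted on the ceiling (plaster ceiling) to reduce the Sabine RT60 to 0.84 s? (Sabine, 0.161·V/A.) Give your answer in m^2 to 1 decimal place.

32.8

Total absorption A₁ = 116.4×0.19 + 93.3×0.02 + 93.3×0.03
  = 22.116 + 1.866 + 2.799 = 26.781 m^2 sabins.
V = 279.84 m³. Target absorption A₂ = 0.161 × 279.84 / 0.84 = 53.636 sabins.
Absorption to add: 53.636 − 26.781 = 26.855 sabins.
Each m^2 of panel replacing the ceiling (plaster ceiling) adds (0.85 − 0.03) = 0.82 sabins.
Panel area = 26.855 / 0.82 = 32.8 m^2.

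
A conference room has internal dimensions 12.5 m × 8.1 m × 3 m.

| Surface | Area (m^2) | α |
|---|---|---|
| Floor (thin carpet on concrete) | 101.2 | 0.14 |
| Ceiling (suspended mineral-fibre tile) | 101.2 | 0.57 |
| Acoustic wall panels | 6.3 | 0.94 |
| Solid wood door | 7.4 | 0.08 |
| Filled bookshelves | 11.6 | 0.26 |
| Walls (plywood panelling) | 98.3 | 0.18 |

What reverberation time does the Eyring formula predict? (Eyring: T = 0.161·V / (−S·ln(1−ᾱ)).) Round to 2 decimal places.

0.41 seconds

S = Σ Sᵢ = 326.0 m^2.
Σ(Sᵢαᵢ) = 101.2×0.14 + 101.2×0.57 + 6.3×0.94 + 7.4×0.08 + 11.6×0.26 + 98.3×0.18 = 99.076.
Mean coefficient ᾱ = A/S = 0.3039.
Eyring denominator: −S ln(1−ᾱ) = 118.097.
V = 12.5 × 8.1 × 3 = 303.75 m³.
RT60 = 0.161 × 303.75 / 118.097 = 0.41 s.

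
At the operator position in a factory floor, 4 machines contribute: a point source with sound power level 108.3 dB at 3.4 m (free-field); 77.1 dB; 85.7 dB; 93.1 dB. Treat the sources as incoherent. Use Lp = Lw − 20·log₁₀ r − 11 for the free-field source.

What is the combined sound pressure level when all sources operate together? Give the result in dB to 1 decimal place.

Source at 3.4 m: Lp = 108.3 − 20·log₁₀(3.4) − 11 = 86.7 dB.
Converting to relative power and adding: 10^(86.7/10) + 10^(77.1/10) + 10^(85.7/10) + 10^(93.1/10) = 2.932e+09.
Back to dB: 10·log₁₀ Σ = 94.7 dB.

94.7 dB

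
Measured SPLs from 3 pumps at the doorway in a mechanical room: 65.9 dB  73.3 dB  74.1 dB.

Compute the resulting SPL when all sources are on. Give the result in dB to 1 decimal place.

77.1 dB

Sum in the linear (power) domain: Σ 10^(Lᵢ/10) = 10^(65.9/10) + 10^(73.3/10) + 10^(74.1/10) = 5.097e+07.
L_total = 10·log₁₀(5.097e+07) = 77.1 dB.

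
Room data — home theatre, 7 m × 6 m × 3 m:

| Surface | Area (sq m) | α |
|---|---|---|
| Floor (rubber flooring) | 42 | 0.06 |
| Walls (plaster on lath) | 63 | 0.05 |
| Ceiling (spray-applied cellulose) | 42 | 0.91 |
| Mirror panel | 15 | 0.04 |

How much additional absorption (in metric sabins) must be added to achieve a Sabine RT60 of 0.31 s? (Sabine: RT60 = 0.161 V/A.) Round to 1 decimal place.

20.9 sabins

Summing Sᵢαᵢ: 2.520 + 3.150 + 38.220 + 0.600 → A₁ = 44.490 sabins.
V = 126 m³. Required absorption A₂ = 0.161 × 126 / 0.31 = 65.439 sabins.
Additional absorption ΔA = 65.439 − 44.490 = 20.9 sabins.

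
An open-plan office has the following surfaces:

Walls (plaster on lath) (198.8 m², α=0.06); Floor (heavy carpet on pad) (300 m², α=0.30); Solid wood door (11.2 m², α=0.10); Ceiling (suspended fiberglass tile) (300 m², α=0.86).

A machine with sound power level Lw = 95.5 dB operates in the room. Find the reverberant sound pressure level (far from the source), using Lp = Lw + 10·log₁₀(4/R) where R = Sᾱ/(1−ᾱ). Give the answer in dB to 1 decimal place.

Σ(Sᵢαᵢ) = 198.8·0.06 + 300·0.30 + 11.2·0.10 + 300·0.86 = 361.048; total area S = 810.0 m².
ᾱ = 361.048/810.0 = 0.4457; R = Sᾱ/(1−ᾱ) = 361.048/(1−0.4457) = 651.358 m².
Lp = 95.5 + 10·log₁₀(4/651.358) = 95.5 + (-22.12) = 73.4 dB.

73.4 dB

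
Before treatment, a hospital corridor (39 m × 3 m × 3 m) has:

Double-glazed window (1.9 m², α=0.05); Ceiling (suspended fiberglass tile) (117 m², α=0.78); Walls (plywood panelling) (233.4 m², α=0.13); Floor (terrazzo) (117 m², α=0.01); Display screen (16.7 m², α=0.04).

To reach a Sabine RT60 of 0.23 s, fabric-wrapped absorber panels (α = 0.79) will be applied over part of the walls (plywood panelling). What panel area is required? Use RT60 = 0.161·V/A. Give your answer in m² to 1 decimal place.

Summing Sᵢαᵢ: 0.095 + 91.260 + 30.342 + 1.170 + 0.668 → A₁ = 123.535 sabins.
V = 351 m³. Target absorption A₂ = 0.161 × 351 / 0.23 = 245.700 sabins.
Absorption to add: 245.700 − 123.535 = 122.165 sabins.
Net gain per m²: Δα = 0.79 − 0.13 = 0.66.
Panel area = 122.165 / 0.66 = 185.1 m².

185.1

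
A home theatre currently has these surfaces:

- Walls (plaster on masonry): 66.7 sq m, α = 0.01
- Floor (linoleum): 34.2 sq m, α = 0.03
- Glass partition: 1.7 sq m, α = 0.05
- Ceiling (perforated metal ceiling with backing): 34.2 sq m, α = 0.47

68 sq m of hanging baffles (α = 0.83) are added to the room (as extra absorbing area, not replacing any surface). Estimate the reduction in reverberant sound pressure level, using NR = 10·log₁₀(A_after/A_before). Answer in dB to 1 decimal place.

6.2 dB

Equivalent absorption area: A_before = 66.7·0.01 + 34.2·0.03 + 1.7·0.05 + 34.2·0.47 = 17.852 sq m.
Treatment contributes 68·0.83 = 56.440 sabins.
A_after = 17.852 + 56.440 = 74.292 sabins.
Reduction = 10 log₁₀(A_after/A_before) = 10 log₁₀(4.1616) = 6.2 dB.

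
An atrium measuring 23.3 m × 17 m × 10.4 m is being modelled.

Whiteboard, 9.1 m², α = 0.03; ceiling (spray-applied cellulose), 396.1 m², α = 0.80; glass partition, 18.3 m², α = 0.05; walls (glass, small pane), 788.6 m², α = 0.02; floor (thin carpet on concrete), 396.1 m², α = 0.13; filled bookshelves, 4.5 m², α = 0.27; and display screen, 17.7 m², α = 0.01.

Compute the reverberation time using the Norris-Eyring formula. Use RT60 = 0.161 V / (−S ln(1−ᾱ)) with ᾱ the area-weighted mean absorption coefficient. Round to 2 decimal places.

S = Σ Sᵢ = 1630.4 m².
Absorption A = 9.1×0.03 + 396.1×0.80 + 18.3×0.05 + 788.6×0.02 + 396.1×0.13 + 4.5×0.27 + 17.7×0.01 = 386.725 sabins.
Mean coefficient ᾱ = A/S = 0.2372.
Eyring denominator: −S ln(1−ᾱ) = 441.446.
V = 23.3 × 17 × 10.4 = 4119.44 m³.
RT60 = 0.161 × 4119.44 / 441.446 = 1.50 s.

1.50 s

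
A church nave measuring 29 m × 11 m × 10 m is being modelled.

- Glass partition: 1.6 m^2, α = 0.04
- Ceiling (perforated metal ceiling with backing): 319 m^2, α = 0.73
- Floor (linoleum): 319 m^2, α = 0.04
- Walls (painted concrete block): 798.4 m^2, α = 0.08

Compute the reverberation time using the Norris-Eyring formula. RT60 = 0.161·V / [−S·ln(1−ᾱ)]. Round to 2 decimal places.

Total surface area S = 1.6 + 319 + 319 + 798.4 = 1438.0 m^2.
Σ(Sᵢαᵢ) = 1.6×0.04 + 319×0.73 + 319×0.04 + 798.4×0.08 = 309.566.
ᾱ = 309.566 / 1438.0 = 0.2153.
−S·ln(1−ᾱ) = −1438.0 × ln(1 − 0.2153) = 348.649.
V = 29 × 11 × 10 = 3190 m³.
RT60 = 0.161 × 3190 / 348.649 = 1.47 s.

1.47 seconds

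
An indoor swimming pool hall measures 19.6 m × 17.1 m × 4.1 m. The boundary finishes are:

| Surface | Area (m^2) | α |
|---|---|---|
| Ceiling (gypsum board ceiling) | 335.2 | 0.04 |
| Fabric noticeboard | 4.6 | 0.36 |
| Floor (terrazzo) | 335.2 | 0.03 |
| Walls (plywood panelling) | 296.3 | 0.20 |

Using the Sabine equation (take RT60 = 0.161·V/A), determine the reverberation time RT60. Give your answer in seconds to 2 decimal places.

2.62 sec

Total absorption A = 335.2*0.04 + 4.6*0.36 + 335.2*0.03 + 296.3*0.20
  = 13.408 + 1.656 + 10.056 + 59.260 = 84.380 m^2 sabins.
Volume V = 19.6 × 17.1 × 4.1 = 1374.156 m³.
RT60 = 0.161 · V / A = 0.161 × 1374.156 / 84.380 = 2.62 s.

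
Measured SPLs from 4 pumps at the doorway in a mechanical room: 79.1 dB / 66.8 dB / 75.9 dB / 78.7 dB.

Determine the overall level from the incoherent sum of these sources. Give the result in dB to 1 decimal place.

Σ 10^(Lᵢ/10) = 1.991e+08.
Combined level = 10 log₁₀(1.991e+08) = 83.0 dB.

83.0 dB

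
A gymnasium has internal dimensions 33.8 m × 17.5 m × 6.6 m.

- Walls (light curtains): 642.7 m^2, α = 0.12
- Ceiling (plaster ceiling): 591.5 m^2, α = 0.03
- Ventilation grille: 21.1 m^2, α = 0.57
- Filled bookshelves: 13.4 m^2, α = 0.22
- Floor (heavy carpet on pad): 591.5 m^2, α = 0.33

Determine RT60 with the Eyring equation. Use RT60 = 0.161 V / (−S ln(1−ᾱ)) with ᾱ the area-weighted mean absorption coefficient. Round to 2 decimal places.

1.89 sec

Total surface area S = 642.7 + 591.5 + 21.1 + 13.4 + 591.5 = 1860.2 m^2.
Σ(Sᵢαᵢ) = 642.7×0.12 + 591.5×0.03 + 21.1×0.57 + 13.4×0.22 + 591.5×0.33 = 305.039.
ᾱ = 305.039 / 1860.2 = 0.1640.
Eyring denominator: −S ln(1−ᾱ) = 333.211.
V = 33.8 × 17.5 × 6.6 = 3903.9 m³.
RT60 = 0.161 × 3903.9 / 333.211 = 1.89 s.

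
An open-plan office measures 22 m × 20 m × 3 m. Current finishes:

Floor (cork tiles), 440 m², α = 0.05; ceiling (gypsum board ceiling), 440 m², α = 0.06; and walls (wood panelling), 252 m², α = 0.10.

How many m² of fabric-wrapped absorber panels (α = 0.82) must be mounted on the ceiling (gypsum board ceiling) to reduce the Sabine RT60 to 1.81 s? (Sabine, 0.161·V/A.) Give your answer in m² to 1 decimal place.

Summing Sᵢαᵢ: 22.000 + 26.400 + 25.200 → A₁ = 73.600 sabins.
Required A₂ = 0.161·1320/1.81 = 117.414 sabins.
Absorption to add: 117.414 − 73.600 = 43.814 sabins.
Each m² of panel replacing the ceiling (gypsum board ceiling) adds (0.82 − 0.06) = 0.76 sabins.
Panel area = 43.814 / 0.76 = 57.7 m².

57.7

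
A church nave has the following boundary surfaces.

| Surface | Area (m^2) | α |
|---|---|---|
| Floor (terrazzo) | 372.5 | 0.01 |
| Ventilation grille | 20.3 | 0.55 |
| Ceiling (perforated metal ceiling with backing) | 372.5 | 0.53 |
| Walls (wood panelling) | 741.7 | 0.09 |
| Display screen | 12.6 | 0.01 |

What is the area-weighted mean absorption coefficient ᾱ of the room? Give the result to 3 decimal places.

S = Σ Sᵢ = 372.5 + 20.3 + 372.5 + 741.7 + 12.6 = 1519.6 m^2.
Σ(Sᵢαᵢ) = 372.5·0.01 + 20.3·0.55 + 372.5·0.53 + 741.7·0.09 + 12.6·0.01 = 279.194.
ᾱ = A/S = 0.184.

0.184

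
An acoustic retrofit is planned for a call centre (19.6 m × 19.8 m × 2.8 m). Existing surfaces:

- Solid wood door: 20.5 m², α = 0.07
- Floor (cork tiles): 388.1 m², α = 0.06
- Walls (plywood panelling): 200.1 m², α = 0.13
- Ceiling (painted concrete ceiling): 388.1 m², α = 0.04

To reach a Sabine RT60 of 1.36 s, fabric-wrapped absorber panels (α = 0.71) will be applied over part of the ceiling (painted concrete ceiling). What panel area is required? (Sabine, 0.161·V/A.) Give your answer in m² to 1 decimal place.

93.1

Total absorption A₁ = 20.5×0.07 + 388.1×0.06 + 200.1×0.13 + 388.1×0.04
  = 1.435 + 23.286 + 26.013 + 15.524 = 66.258 m² sabins.
Required A₂ = 0.161·1086.624/1.36 = 128.637 sabins.
ΔA needed = 128.637 − 66.258 = 62.379 sabins.
Net gain per m²: Δα = 0.71 − 0.04 = 0.67.
Panel area = 62.379 / 0.67 = 93.1 m².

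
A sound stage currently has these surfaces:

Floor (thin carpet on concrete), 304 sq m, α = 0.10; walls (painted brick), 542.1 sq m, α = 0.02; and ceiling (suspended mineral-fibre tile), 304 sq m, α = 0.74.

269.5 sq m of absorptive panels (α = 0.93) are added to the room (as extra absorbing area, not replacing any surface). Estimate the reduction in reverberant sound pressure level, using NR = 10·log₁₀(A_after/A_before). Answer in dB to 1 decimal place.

A_before = Σ Sᵢαᵢ = 304*0.10 + 542.1*0.02 + 304*0.74 = 266.202 sabins.
Added absorption = 269.5 × 0.93 = 250.635 sabins.
A_after = 266.202 + 250.635 = 516.837 sabins.
Reduction = 10 log₁₀(A_after/A_before) = 10 log₁₀(1.9415) = 2.9 dB.

2.9 dB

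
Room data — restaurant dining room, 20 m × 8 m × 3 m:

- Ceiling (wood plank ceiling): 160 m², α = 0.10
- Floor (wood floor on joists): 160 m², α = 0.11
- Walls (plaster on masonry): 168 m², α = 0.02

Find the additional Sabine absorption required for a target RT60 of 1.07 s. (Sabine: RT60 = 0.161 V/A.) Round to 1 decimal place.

Total absorption A₁ = 160·0.10 + 160·0.11 + 168·0.02
  = 16.000 + 17.600 + 3.360 = 36.960 m² sabins.
Target A₂ = 0.161·480/1.07 = 72.224 sabins (V = 480 m³).
ΔA = A₂ − A₁ = 72.224 − 36.960 = 35.3 sabins.

35.3 sabins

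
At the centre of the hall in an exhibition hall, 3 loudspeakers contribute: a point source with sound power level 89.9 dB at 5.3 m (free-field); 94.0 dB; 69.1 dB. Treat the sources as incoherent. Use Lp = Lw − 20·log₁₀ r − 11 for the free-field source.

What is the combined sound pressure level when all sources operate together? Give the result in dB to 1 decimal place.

Source at 5.3 m: Lp = 89.9 − 20·log₁₀(5.3) − 11 = 64.4 dB.
Converting to relative power and adding: 10^(64.4/10) + 10^(94.0/10) + 10^(69.1/10) = 2.523e+09.
Combined level = 10 log₁₀(2.523e+09) = 94.0 dB.

94.0 dB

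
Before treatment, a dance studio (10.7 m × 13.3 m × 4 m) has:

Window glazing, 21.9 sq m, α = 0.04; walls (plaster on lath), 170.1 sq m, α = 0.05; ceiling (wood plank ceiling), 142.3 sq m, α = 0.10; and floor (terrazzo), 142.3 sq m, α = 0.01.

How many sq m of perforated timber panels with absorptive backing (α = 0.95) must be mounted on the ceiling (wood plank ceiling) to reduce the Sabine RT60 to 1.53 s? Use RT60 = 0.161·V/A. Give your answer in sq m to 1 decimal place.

41.0

Equivalent absorption area: A₁ = 21.9*0.04 + 170.1*0.05 + 142.3*0.10 + 142.3*0.01 = 25.034 sq m.
Required A₂ = 0.161·569.24/1.53 = 59.900 sabins.
ΔA needed = 59.900 − 25.034 = 34.866 sabins.
Net gain per sq m: Δα = 0.95 − 0.10 = 0.85.
Area = ΔA/Δα = 34.866/0.85 = 41.0 sq m.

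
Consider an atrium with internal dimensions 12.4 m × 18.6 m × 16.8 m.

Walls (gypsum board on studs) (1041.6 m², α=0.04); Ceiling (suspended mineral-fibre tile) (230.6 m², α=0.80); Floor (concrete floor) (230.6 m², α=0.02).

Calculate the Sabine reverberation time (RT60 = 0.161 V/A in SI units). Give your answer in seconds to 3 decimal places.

2.703 sec

Total absorption A = 1041.6·0.04 + 230.6·0.80 + 230.6·0.02
  = 41.664 + 184.480 + 4.612 = 230.756 m² sabins.
Room volume: 3874.752 m³.
RT60 = 0.161 · V / A = 0.161 × 3874.752 / 230.756 = 2.703 s.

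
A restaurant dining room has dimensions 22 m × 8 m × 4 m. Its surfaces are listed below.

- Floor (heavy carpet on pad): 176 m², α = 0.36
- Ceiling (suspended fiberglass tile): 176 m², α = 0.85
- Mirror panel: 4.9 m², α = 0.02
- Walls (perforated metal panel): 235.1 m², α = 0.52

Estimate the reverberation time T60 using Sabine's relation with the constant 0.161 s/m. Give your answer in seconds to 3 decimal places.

0.338 s

Equivalent absorption area: A = 176·0.36 + 176·0.85 + 4.9·0.02 + 235.1·0.52 = 335.310 m².
Volume V = 22 × 8 × 4 = 704 m³.
Sabine: RT60 = 0.161 × 704 / 335.310 = 0.338 s.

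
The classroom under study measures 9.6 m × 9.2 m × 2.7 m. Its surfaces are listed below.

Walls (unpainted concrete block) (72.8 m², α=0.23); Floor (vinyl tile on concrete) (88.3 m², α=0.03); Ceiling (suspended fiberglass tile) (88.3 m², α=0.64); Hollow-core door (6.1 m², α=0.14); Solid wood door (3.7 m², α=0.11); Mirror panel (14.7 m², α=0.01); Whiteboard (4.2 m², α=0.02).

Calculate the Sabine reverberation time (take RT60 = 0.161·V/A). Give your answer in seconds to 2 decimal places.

0.50 s

A = Σ Sᵢαᵢ = 72.8×0.23 + 88.3×0.03 + 88.3×0.64 + 6.1×0.14 + 3.7×0.11 + 14.7×0.01 + 4.2×0.02 = 77.397 sabins.
Volume V = 9.6 × 9.2 × 2.7 = 238.464 m³.
RT60 = 0.161 · V / A = 0.161 × 238.464 / 77.397 = 0.50 s.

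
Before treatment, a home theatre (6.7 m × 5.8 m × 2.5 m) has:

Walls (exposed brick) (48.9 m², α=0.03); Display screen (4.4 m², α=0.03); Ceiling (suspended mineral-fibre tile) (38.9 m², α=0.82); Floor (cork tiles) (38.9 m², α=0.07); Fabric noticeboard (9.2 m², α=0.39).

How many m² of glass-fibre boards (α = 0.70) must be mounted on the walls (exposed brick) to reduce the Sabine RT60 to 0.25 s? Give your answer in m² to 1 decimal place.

34.0

Total absorption A₁ = 48.9·0.03 + 4.4·0.03 + 38.9·0.82 + 38.9·0.07 + 9.2·0.39
  = 1.467 + 0.132 + 31.898 + 2.723 + 3.588 = 39.808 m² sabins.
Required A₂ = 0.161·97.15/0.25 = 62.565 sabins.
ΔA needed = 62.565 − 39.808 = 22.757 sabins.
Each m² of panel replacing the walls (exposed brick) adds (0.70 − 0.03) = 0.67 sabins.
Panel area = 22.757 / 0.67 = 34.0 m².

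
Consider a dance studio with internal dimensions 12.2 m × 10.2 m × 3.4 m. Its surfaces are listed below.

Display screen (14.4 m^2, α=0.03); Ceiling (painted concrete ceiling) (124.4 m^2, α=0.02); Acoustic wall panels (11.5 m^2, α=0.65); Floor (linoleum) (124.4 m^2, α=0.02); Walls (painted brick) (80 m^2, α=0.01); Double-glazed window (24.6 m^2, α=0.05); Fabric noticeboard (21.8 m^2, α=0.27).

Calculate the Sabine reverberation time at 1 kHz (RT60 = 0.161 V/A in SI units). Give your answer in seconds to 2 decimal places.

3.28 sec

Total absorption A = 14.4*0.03 + 124.4*0.02 + 11.5*0.65 + 124.4*0.02 + 80*0.01 + 24.6*0.05 + 21.8*0.27
  = 0.432 + 2.488 + 7.475 + 2.488 + 0.800 + 1.230 + 5.886 = 20.799 m^2 sabins.
Volume V = 12.2 × 10.2 × 3.4 = 423.096 m³.
RT60 = 0.161 · V / A = 0.161 × 423.096 / 20.799 = 3.28 s.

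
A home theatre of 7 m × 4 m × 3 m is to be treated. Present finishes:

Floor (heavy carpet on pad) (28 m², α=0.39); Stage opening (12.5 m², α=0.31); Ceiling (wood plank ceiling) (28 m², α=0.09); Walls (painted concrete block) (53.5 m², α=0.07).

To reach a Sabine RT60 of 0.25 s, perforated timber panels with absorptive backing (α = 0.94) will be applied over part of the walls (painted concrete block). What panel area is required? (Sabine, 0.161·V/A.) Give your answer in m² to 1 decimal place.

A₁ = Σ Sᵢαᵢ = 28×0.39 + 12.5×0.31 + 28×0.09 + 53.5×0.07 = 21.060 sabins.
Required A₂ = 0.161·84/0.25 = 54.096 sabins.
Absorption to add: 54.096 − 21.060 = 33.036 sabins.
Each m² of panel replacing the walls (painted concrete block) adds (0.94 − 0.07) = 0.87 sabins.
Panel area = 33.036 / 0.87 = 38.0 m².

38.0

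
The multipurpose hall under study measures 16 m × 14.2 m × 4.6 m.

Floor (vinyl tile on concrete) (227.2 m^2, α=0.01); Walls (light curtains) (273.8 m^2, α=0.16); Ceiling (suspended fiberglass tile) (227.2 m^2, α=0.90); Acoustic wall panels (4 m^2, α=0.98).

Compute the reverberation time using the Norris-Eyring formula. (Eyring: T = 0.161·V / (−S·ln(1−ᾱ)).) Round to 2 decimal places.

0.54 s

Total surface area S = 227.2 + 273.8 + 227.2 + 4 = 732.2 m^2.
Absorption A = 227.2×0.01 + 273.8×0.16 + 227.2×0.90 + 4×0.98 = 254.480 sabins.
ᾱ = 254.480 / 732.2 = 0.3476.
−S·ln(1−ᾱ) = −732.2 × ln(1 − 0.3476) = 312.721.
V = 16 × 14.2 × 4.6 = 1045.12 m³.
RT60 = 0.161 × 1045.12 / 312.721 = 0.54 s.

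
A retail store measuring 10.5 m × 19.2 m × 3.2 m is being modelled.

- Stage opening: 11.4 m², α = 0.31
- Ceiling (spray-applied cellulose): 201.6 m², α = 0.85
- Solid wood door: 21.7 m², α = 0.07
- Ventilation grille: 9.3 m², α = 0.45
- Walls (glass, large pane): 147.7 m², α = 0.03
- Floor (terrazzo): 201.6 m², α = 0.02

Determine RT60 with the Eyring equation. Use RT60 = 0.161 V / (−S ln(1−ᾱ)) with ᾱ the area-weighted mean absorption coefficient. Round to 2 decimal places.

0.46 s

S = Σ Sᵢ = 593.3 m².
Σ(Sᵢαᵢ) = 11.4×0.31 + 201.6×0.85 + 21.7×0.07 + 9.3×0.45 + 147.7×0.03 + 201.6×0.02 = 189.061.
Mean coefficient ᾱ = A/S = 0.3187.
−S·ln(1−ᾱ) = −593.3 × ln(1 − 0.3187) = 227.680.
V = 10.5 × 19.2 × 3.2 = 645.12 m³.
T = 0.161·V/[−S·ln(1−ᾱ)] = 0.161·645.12/227.680 = 0.46 s.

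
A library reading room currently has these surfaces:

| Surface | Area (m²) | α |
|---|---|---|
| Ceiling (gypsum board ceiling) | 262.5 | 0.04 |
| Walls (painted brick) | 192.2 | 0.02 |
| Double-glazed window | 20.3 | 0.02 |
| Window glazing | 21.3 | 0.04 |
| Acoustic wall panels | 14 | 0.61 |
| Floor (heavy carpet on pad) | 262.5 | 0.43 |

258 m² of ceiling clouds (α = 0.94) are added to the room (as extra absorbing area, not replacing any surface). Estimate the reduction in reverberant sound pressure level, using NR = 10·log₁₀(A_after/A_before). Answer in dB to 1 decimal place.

4.4 dB

A_before = Σ Sᵢαᵢ = 262.5·0.04 + 192.2·0.02 + 20.3·0.02 + 21.3·0.04 + 14·0.61 + 262.5·0.43 = 137.017 sabins.
Treatment contributes 258·0.94 = 242.520 sabins.
New total A_after = 379.537 sabins.
NR = 10·log₁₀(379.537/137.017) = 4.4 dB.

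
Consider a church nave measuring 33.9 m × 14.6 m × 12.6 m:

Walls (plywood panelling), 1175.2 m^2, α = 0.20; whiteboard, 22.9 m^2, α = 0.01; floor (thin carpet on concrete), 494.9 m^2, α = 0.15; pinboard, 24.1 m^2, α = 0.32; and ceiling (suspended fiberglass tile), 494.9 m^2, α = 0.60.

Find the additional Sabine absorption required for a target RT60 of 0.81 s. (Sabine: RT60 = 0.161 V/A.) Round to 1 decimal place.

Summing Sᵢαᵢ: 235.040 + 0.229 + 74.235 + 7.712 + 296.940 → A₁ = 614.156 sabins.
V = 6236.244 m³. Required absorption A₂ = 0.161 × 6236.244 / 0.81 = 1239.550 sabins.
Additional absorption ΔA = 1239.550 − 614.156 = 625.4 sabins.

625.4 sabins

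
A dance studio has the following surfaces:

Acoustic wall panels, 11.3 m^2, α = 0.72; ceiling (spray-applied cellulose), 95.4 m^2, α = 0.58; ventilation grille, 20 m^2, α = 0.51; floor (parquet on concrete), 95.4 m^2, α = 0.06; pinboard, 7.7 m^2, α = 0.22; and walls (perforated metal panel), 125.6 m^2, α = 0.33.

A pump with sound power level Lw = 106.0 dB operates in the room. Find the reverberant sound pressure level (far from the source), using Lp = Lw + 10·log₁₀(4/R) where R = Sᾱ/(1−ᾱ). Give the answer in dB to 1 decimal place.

89.3 dB

Σ(Sᵢαᵢ) = 11.3·0.72 + 95.4·0.58 + 20·0.51 + 95.4·0.06 + 7.7·0.22 + 125.6·0.33 = 122.534; total area S = 355.4 m^2.
ᾱ = 0.3448, so room constant R = A/(1−ᾱ) = 187.018 m^2.
Lp = Lw + 10 log₁₀(4/R) = 106.0 -16.70 = 89.3 dB.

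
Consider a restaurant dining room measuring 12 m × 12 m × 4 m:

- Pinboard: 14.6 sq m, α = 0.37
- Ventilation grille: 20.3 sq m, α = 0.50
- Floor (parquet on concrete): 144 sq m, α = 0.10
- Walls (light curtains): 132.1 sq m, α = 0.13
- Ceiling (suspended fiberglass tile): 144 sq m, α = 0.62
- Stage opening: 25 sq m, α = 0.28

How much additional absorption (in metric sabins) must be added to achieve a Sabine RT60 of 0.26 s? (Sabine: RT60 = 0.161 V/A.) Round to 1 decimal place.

213.3 sabins

A₁ = Σ Sᵢαᵢ = 14.6×0.37 + 20.3×0.50 + 144×0.10 + 132.1×0.13 + 144×0.62 + 25×0.28 = 143.405 sabins.
V = 576 m³. Required absorption A₂ = 0.161 × 576 / 0.26 = 356.677 sabins.
ΔA = A₂ − A₁ = 356.677 − 143.405 = 213.3 sabins.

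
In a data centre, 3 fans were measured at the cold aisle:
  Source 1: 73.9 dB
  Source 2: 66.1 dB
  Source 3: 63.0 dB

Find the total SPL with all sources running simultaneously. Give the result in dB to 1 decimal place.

Converting to relative power and adding: 10^(73.9/10) + 10^(66.1/10) + 10^(63.0/10) = 3.062e+07.
L_total = 10·log₁₀(3.062e+07) = 74.9 dB.

74.9 dB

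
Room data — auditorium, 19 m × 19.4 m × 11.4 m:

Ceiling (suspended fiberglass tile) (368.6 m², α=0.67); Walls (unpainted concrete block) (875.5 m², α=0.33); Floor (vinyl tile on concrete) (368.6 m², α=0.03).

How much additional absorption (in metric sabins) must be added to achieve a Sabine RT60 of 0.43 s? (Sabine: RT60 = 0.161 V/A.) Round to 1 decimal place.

A₁ = Σ Sᵢαᵢ = 368.6×0.67 + 875.5×0.33 + 368.6×0.03 = 546.935 sabins.
V = 4202.04 m³. Required absorption A₂ = 0.161 × 4202.04 / 0.43 = 1573.322 sabins.
Shortfall: 1573.322 − 546.935 = 1026.4 sabins.

1026.4 sabins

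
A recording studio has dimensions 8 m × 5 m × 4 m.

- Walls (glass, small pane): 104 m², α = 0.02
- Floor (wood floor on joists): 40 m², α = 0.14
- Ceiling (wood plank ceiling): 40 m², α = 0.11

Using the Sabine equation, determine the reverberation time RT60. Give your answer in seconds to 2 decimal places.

2.13 sec

A = Σ Sᵢαᵢ = 104×0.02 + 40×0.14 + 40×0.11 = 12.080 sabins.
Room volume: 160 m³.
Sabine: RT60 = 0.161 × 160 / 12.080 = 2.13 s.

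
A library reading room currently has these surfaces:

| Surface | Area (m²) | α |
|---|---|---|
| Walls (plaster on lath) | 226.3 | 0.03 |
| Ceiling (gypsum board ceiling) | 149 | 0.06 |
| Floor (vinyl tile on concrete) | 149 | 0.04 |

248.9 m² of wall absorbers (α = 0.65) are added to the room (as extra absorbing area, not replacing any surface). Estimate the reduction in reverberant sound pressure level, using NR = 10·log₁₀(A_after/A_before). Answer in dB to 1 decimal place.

Equivalent absorption area: A_before = 226.3*0.03 + 149*0.06 + 149*0.04 = 21.689 m².
Treatment contributes 248.9·0.65 = 161.785 sabins.
A_after = 21.689 + 161.785 = 183.474 sabins.
Reduction = 10 log₁₀(A_after/A_before) = 10 log₁₀(8.4593) = 9.3 dB.

9.3 dB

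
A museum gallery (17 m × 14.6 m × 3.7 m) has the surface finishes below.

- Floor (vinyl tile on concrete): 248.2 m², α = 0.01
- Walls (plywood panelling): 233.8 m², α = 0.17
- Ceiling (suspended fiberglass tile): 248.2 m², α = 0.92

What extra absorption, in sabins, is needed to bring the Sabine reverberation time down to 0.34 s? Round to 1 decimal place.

A₁ = Σ Sᵢαᵢ = 248.2×0.01 + 233.8×0.17 + 248.2×0.92 = 270.572 sabins.
V = 918.34 m³. Required absorption A₂ = 0.161 × 918.34 / 0.34 = 434.861 sabins.
Additional absorption ΔA = 434.861 − 270.572 = 164.3 sabins.

164.3 sabins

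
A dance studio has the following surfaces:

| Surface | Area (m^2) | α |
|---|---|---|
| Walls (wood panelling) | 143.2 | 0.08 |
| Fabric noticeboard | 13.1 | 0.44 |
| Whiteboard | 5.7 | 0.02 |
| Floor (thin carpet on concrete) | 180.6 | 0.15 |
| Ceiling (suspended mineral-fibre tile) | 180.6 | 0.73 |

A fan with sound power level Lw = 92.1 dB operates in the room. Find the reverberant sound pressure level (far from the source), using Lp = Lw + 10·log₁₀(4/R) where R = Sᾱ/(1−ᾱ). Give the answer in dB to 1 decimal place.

73.9 dB

Σ(Sᵢαᵢ) = 143.2×0.08 + 13.1×0.44 + 5.7×0.02 + 180.6×0.15 + 180.6×0.73 = 176.262; total area S = 523.2 m^2.
ᾱ = 0.3369, so room constant R = A/(1−ᾱ) = 265.815 m^2.
Lp = Lw + 10 log₁₀(4/R) = 92.1 -18.23 = 73.9 dB.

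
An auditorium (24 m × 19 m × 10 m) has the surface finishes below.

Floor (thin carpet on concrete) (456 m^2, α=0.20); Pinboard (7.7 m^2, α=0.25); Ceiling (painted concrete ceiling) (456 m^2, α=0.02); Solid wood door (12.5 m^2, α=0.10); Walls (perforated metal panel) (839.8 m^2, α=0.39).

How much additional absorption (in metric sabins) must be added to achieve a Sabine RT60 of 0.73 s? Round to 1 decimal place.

Summing Sᵢαᵢ: 91.200 + 1.925 + 9.120 + 1.250 + 327.522 → A₁ = 431.017 sabins.
For T = 0.73 s, need A₂ = 0.161·V/T = 0.161·4560/0.73 = 1005.699 sabins.
Additional absorption ΔA = 1005.699 − 431.017 = 574.7 sabins.

574.7 sabins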